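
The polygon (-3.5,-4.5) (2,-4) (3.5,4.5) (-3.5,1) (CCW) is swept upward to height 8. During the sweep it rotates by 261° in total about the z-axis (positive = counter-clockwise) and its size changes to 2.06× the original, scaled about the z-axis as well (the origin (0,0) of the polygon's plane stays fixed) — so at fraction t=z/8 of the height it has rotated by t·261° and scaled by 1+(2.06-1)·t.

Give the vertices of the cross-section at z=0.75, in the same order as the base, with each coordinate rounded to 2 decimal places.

Cross-section at z=0.75: (-1.45,-6.10) (3.82,-3.09) (1.45,6.10) (-3.96,-0.59)

t = z/height = 0.75/8 = 0.09375
s = 1 + (scale-1)·z/height = 1 + (2.06-1)·0.75/8 = 1.099375
θ = twist·z/height = 261°·0.75/8 = 24.4688° = 0.427060 rad
cos θ = 0.910187, sin θ = 0.414197 (intermediates below are computed at full precision and shown rounded to 5 d.p.)
v1: (-3.5,-4.5) → rotate → (-1.32177,-5.54553) → ×s → (-1.45312,-6.09662) → (-1.45,-6.10)
v2: (2,-4) → rotate → (3.47716,-2.81236) → ×s → (3.82271,-3.09183) → (3.82,-3.09)
v3: (3.5,4.5) → rotate → (1.32177,5.54553) → ×s → (1.45312,6.09662) → (1.45,6.10)
v4: (-3.5,1) → rotate → (-3.59985,-0.53950) → ×s → (-3.95759,-0.59311) → (-3.96,-0.59)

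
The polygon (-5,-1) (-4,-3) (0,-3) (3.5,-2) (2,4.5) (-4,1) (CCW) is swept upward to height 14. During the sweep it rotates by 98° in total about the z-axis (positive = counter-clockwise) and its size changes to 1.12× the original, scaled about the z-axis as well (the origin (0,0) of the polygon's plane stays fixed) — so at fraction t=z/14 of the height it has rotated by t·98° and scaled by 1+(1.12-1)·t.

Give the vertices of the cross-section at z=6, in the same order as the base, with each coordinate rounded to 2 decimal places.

t = z/height = 6/14 = 0.428571
s = 1 + (scale-1)·z/height = 1 + (1.12-1)·6/14 = 1.051429
θ = twist·z/height = 98°·6/14 = 42.0000° = 0.733038 rad
cos θ = 0.743145, sin θ = 0.669131 (intermediates below are computed at full precision and shown rounded to 5 d.p.)
v1: (-5,-1) → rotate → (-3.04659,-4.08880) → ×s → (-3.20328,-4.29908) → (-3.20,-4.30)
v2: (-4,-3) → rotate → (-0.96519,-4.90596) → ×s → (-1.01483,-5.15826) → (-1.01,-5.16)
v3: (0,-3) → rotate → (2.00739,-2.22943) → ×s → (2.11063,-2.34409) → (2.11,-2.34)
v4: (3.5,-2) → rotate → (3.93927,0.85567) → ×s → (4.14186,0.89967) → (4.14,0.90)
v5: (2,4.5) → rotate → (-1.52480,4.68241) → ×s → (-1.60322,4.92322) → (-1.60,4.92)
v6: (-4,1) → rotate → (-3.64171,-1.93338) → ×s → (-3.82900,-2.03281) → (-3.83,-2.03)

Cross-section at z=6: (-3.20,-4.30) (-1.01,-5.16) (2.11,-2.34) (4.14,0.90) (-1.60,4.92) (-3.83,-2.03)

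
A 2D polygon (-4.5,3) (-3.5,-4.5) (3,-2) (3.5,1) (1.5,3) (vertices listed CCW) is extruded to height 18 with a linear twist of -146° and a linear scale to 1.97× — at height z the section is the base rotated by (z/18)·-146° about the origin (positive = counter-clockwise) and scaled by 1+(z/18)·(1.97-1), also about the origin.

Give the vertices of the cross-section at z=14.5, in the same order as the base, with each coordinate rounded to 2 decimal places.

Cross-section at z=14.5: (8.45,4.63) (-4.21,9.24) (-5.63,-3.08) (-1.31,-6.35) (3.50,-4.84)

t = z/height = 14.5/18 = 0.805556
s = 1 + (scale-1)·z/height = 1 + (1.97-1)·14.5/18 = 1.781389
θ = twist·z/height = -146°·14.5/18 = -117.6111° = -2.052701 rad
cos θ = -0.463468, sin θ = -0.886114 (intermediates below are computed at full precision and shown rounded to 5 d.p.)
v1: (-4.5,3) → rotate → (4.74395,2.59711) → ×s → (8.45081,4.62646) → (8.45,4.63)
v2: (-3.5,-4.5) → rotate → (-2.36537,5.18700) → ×s → (-4.21365,9.24007) → (-4.21,9.24)
v3: (3,-2) → rotate → (-3.16263,-1.73141) → ×s → (-5.63388,-3.08431) → (-5.63,-3.08)
v4: (3.5,1) → rotate → (-0.73602,-3.56487) → ×s → (-1.31114,-6.35041) → (-1.31,-6.35)
v5: (1.5,3) → rotate → (1.96314,-2.71957) → ×s → (3.49711,-4.84462) → (3.50,-4.84)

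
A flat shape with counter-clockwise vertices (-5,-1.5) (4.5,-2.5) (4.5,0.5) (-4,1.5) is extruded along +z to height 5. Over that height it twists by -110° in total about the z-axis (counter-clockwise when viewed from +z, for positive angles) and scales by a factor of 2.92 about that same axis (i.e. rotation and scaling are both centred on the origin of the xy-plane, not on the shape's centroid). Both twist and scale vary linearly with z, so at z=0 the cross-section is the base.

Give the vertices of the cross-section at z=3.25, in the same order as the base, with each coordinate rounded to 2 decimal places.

t = z/height = 3.25/5 = 0.65
s = 1 + (scale-1)·z/height = 1 + (2.92-1)·3.25/5 = 2.248000
θ = twist·z/height = -110°·3.25/5 = -71.5000° = -1.247910 rad
cos θ = 0.317305, sin θ = -0.948324 (intermediates below are computed at full precision and shown rounded to 5 d.p.)
v1: (-5,-1.5) → rotate → (-3.00901,4.26566) → ×s → (-6.76425,9.58921) → (-6.76,9.59)
v2: (4.5,-2.5) → rotate → (-0.94294,-5.06072) → ×s → (-2.11973,-11.37649) → (-2.12,-11.38)
v3: (4.5,0.5) → rotate → (1.90203,-4.10880) → ×s → (4.27577,-9.23659) → (4.28,-9.24)
v4: (-4,1.5) → rotate → (0.15327,4.26925) → ×s → (0.34454,9.59728) → (0.34,9.60)

Cross-section at z=3.25: (-6.76,9.59) (-2.12,-11.38) (4.28,-9.24) (0.34,9.60)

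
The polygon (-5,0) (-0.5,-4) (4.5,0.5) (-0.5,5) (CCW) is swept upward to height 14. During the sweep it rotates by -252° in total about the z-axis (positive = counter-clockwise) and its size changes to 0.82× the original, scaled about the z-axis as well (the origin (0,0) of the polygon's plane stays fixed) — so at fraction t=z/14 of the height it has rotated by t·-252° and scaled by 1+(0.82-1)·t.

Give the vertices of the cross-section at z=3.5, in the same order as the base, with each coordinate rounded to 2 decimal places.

t = z/height = 3.5/14 = 0.25
s = 1 + (scale-1)·z/height = 1 + (0.82-1)·3.5/14 = 0.955000
θ = twist·z/height = -252°·3.5/14 = -63.0000° = -1.099557 rad
cos θ = 0.453990, sin θ = -0.891007 (intermediates below are computed at full precision and shown rounded to 5 d.p.)
v1: (-5,0) → rotate → (-2.26995,4.45503) → ×s → (-2.16780,4.25456) → (-2.17,4.25)
v2: (-0.5,-4) → rotate → (-3.79102,-1.37046) → ×s → (-3.62043,-1.30879) → (-3.62,-1.31)
v3: (4.5,0.5) → rotate → (2.48846,-3.78253) → ×s → (2.37648,-3.61232) → (2.38,-3.61)
v4: (-0.5,5) → rotate → (4.22804,2.71546) → ×s → (4.03778,2.59326) → (4.04,2.59)

Cross-section at z=3.5: (-2.17,4.25) (-3.62,-1.31) (2.38,-3.61) (4.04,2.59)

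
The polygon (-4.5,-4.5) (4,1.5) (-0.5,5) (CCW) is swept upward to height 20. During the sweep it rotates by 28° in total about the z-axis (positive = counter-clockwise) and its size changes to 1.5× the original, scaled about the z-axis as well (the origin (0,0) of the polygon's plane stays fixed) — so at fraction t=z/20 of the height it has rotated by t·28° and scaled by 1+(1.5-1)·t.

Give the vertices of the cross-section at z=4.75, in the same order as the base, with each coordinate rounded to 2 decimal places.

t = z/height = 4.75/20 = 0.2375
s = 1 + (scale-1)·z/height = 1 + (1.5-1)·4.75/20 = 1.118750
θ = twist·z/height = 28°·4.75/20 = 6.6500° = 0.116064 rad
cos θ = 0.993272, sin θ = 0.115804 (intermediates below are computed at full precision and shown rounded to 5 d.p.)
v1: (-4.5,-4.5) → rotate → (-3.94861,-4.99084) → ×s → (-4.41750,-5.58350) → (-4.42,-5.58)
v2: (4,1.5) → rotate → (3.79938,1.95312) → ×s → (4.25056,2.18506) → (4.25,2.19)
v3: (-0.5,5) → rotate → (-1.07566,4.90846) → ×s → (-1.20339,5.49134) → (-1.20,5.49)

Cross-section at z=4.75: (-4.42,-5.58) (4.25,2.19) (-1.20,5.49)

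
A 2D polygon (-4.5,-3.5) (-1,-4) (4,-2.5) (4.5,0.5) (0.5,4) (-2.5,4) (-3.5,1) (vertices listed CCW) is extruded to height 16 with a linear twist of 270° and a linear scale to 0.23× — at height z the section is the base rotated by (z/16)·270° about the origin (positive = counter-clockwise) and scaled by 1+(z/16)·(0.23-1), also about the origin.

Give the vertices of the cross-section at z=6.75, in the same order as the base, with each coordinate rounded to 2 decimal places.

t = z/height = 6.75/16 = 0.421875
s = 1 + (scale-1)·z/height = 1 + (0.23-1)·6.75/16 = 0.675156
θ = twist·z/height = 270°·6.75/16 = 113.9063° = 1.988039 rad
cos θ = -0.405241, sin θ = 0.914210 (intermediates below are computed at full precision and shown rounded to 5 d.p.)
v1: (-4.5,-3.5) → rotate → (5.02332,-2.69560) → ×s → (3.39153,-1.81995) → (3.39,-1.82)
v2: (-1,-4) → rotate → (4.06208,0.70676) → ×s → (2.74254,0.47717) → (2.74,0.48)
v3: (4,-2.5) → rotate → (0.66456,4.66994) → ×s → (0.44868,3.15294) → (0.45,3.15)
v4: (4.5,0.5) → rotate → (-2.28069,3.91132) → ×s → (-1.53982,2.64075) → (-1.54,2.64)
v5: (0.5,4) → rotate → (-3.85946,-1.16386) → ×s → (-2.60574,-0.78579) → (-2.61,-0.79)
v6: (-2.5,4) → rotate → (-2.64374,-3.90649) → ×s → (-1.78493,-2.63749) → (-1.78,-2.64)
v7: (-3.5,1) → rotate → (0.50413,-3.60498) → ×s → (0.34037,-2.43392) → (0.34,-2.43)

Cross-section at z=6.75: (3.39,-1.82) (2.74,0.48) (0.45,3.15) (-1.54,2.64) (-2.61,-0.79) (-1.78,-2.64) (0.34,-2.43)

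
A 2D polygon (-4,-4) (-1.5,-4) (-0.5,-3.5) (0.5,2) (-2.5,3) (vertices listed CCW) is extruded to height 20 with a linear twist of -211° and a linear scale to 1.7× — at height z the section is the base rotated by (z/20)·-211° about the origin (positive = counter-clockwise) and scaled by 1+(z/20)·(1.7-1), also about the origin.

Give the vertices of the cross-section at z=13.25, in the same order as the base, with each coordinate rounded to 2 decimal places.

t = z/height = 13.25/20 = 0.6625
s = 1 + (scale-1)·z/height = 1 + (1.7-1)·13.25/20 = 1.463750
θ = twist·z/height = -211°·13.25/20 = -139.7875° = -2.439752 rad
cos θ = -0.763655, sin θ = -0.645624 (intermediates below are computed at full precision and shown rounded to 5 d.p.)
v1: (-4,-4) → rotate → (0.47212,5.63712) → ×s → (0.69107,8.25133) → (0.69,8.25)
v2: (-1.5,-4) → rotate → (-1.43701,4.02306) → ×s → (-2.10343,5.88875) → (-2.10,5.89)
v3: (-0.5,-3.5) → rotate → (-1.87786,2.99561) → ×s → (-2.74871,4.38482) → (-2.75,4.38)
v4: (0.5,2) → rotate → (0.90942,-1.85012) → ×s → (1.33117,-2.70812) → (1.33,-2.71)
v5: (-2.5,3) → rotate → (3.84601,-0.67690) → ×s → (5.62960,-0.99082) → (5.63,-0.99)

Cross-section at z=13.25: (0.69,8.25) (-2.10,5.89) (-2.75,4.38) (1.33,-2.71) (5.63,-0.99)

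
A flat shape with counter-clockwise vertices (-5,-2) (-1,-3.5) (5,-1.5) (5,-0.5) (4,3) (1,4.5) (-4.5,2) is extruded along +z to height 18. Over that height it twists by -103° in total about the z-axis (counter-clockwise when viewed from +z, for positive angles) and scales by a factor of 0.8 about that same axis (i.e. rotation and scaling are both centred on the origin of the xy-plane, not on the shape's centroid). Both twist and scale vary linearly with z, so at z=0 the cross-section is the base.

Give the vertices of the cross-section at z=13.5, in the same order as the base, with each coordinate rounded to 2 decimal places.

Cross-section at z=13.5: (-2.60,3.77) (-3.09,0.17) (-0.31,-4.43) (0.52,-4.24) (3.24,-2.75) (3.92,0.02) (0.81,4.11)

t = z/height = 13.5/18 = 0.75
s = 1 + (scale-1)·z/height = 1 + (0.8-1)·13.5/18 = 0.850000
θ = twist·z/height = -103°·13.5/18 = -77.2500° = -1.348267 rad
cos θ = 0.220697, sin θ = -0.975342 (intermediates below are computed at full precision and shown rounded to 5 d.p.)
v1: (-5,-2) → rotate → (-3.05417,4.43532) → ×s → (-2.59605,3.77002) → (-2.60,3.77)
v2: (-1,-3.5) → rotate → (-3.63440,0.20290) → ×s → (-3.08924,0.17247) → (-3.09,0.17)
v3: (5,-1.5) → rotate → (-0.35953,-5.20776) → ×s → (-0.30560,-4.42659) → (-0.31,-4.43)
v4: (5,-0.5) → rotate → (0.61582,-4.98706) → ×s → (0.52344,-4.23900) → (0.52,-4.24)
v5: (4,3) → rotate → (3.80882,-3.23928) → ×s → (3.23749,-2.75339) → (3.24,-2.75)
v6: (1,4.5) → rotate → (4.60974,0.01780) → ×s → (3.91828,0.01513) → (3.92,0.02)
v7: (-4.5,2) → rotate → (0.95755,4.83044) → ×s → (0.81391,4.10587) → (0.81,4.11)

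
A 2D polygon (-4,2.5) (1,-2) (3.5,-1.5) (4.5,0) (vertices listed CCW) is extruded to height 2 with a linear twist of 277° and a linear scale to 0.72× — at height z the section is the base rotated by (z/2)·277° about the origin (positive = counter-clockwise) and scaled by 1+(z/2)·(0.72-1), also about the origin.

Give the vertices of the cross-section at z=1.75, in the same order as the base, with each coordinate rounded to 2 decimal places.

Cross-section at z=1.75: (3.07,1.80) (-1.69,0.03) (-2.23,-1.82) (-1.58,-3.01)

t = z/height = 1.75/2 = 0.875
s = 1 + (scale-1)·z/height = 1 + (0.72-1)·1.75/2 = 0.755000
θ = twist·z/height = 277°·1.75/2 = 242.3750° = 4.230242 rad
cos θ = -0.463683, sin θ = -0.886001 (intermediates below are computed at full precision and shown rounded to 5 d.p.)
v1: (-4,2.5) → rotate → (4.06973,2.38480) → ×s → (3.07265,1.80052) → (3.07,1.80)
v2: (1,-2) → rotate → (-2.23569,0.04136) → ×s → (-1.68794,0.03123) → (-1.69,0.03)
v3: (3.5,-1.5) → rotate → (-2.95189,-2.40548) → ×s → (-2.22868,-1.81614) → (-2.23,-1.82)
v4: (4.5,0) → rotate → (-2.08657,-3.98701) → ×s → (-1.57536,-3.01019) → (-1.58,-3.01)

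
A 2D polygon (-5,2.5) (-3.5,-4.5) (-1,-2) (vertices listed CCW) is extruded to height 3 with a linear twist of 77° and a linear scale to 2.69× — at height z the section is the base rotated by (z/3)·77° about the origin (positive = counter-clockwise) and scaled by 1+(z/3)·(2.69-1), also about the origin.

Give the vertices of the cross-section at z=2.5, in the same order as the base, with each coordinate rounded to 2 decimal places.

Cross-section at z=2.5: (-10.67,-8.21) (6.08,-12.31) (3.29,-4.27)

t = z/height = 2.5/3 = 0.833333
s = 1 + (scale-1)·z/height = 1 + (2.69-1)·2.5/3 = 2.408333
θ = twist·z/height = 77°·2.5/3 = 64.1667° = 1.119920 rad
cos θ = 0.435755, sin θ = 0.900065 (intermediates below are computed at full precision and shown rounded to 5 d.p.)
v1: (-5,2.5) → rotate → (-4.42894,-3.41094) → ×s → (-10.66636,-8.21468) → (-10.67,-8.21)
v2: (-3.5,-4.5) → rotate → (2.52515,-5.11113) → ×s → (6.08141,-12.30929) → (6.08,-12.31)
v3: (-1,-2) → rotate → (1.36438,-1.77158) → ×s → (3.28587,-4.26654) → (3.29,-4.27)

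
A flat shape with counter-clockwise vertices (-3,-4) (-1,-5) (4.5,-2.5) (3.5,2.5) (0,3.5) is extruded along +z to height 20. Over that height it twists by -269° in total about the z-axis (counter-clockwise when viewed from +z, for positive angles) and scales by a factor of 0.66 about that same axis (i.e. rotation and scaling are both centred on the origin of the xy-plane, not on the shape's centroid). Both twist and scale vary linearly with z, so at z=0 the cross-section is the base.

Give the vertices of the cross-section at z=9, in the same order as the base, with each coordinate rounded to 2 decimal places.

t = z/height = 9/20 = 0.45
s = 1 + (scale-1)·z/height = 1 + (0.66-1)·9/20 = 0.847000
θ = twist·z/height = -269°·9/20 = -121.0500° = -2.112721 rad
cos θ = -0.515786, sin θ = -0.856718 (intermediates below are computed at full precision and shown rounded to 5 d.p.)
v1: (-3,-4) → rotate → (-1.87951,4.63330) → ×s → (-1.59195,3.92440) → (-1.59,3.92)
v2: (-1,-5) → rotate → (-3.76780,3.43565) → ×s → (-3.19133,2.90999) → (-3.19,2.91)
v3: (4.5,-2.5) → rotate → (-4.46283,-2.56576) → ×s → (-3.78002,-2.17320) → (-3.78,-2.17)
v4: (3.5,2.5) → rotate → (0.33654,-4.28798) → ×s → (0.28505,-3.63192) → (0.29,-3.63)
v5: (0,3.5) → rotate → (2.99851,-1.80525) → ×s → (2.53974,-1.52905) → (2.54,-1.53)

Cross-section at z=9: (-1.59,3.92) (-3.19,2.91) (-3.78,-2.17) (0.29,-3.63) (2.54,-1.53)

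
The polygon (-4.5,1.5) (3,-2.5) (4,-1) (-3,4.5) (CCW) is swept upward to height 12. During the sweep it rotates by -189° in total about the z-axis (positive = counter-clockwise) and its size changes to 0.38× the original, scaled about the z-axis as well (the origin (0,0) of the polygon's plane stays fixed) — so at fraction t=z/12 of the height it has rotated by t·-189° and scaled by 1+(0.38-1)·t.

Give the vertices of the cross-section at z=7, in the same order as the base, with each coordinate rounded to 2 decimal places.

t = z/height = 7/12 = 0.583333
s = 1 + (scale-1)·z/height = 1 + (0.38-1)·7/12 = 0.638333
θ = twist·z/height = -189°·7/12 = -110.2500° = -1.924226 rad
cos θ = -0.346117, sin θ = -0.938191 (intermediates below are computed at full precision and shown rounded to 5 d.p.)
v1: (-4.5,1.5) → rotate → (2.96481,3.70269) → ×s → (1.89254,2.36355) → (1.89,2.36)
v2: (3,-2.5) → rotate → (-3.38383,-1.94928) → ×s → (-2.16001,-1.24429) → (-2.16,-1.24)
v3: (4,-1) → rotate → (-2.32266,-3.40665) → ×s → (-1.48263,-2.17458) → (-1.48,-2.17)
v4: (-3,4.5) → rotate → (5.26021,1.25705) → ×s → (3.35777,0.80242) → (3.36,0.80)

Cross-section at z=7: (1.89,2.36) (-2.16,-1.24) (-1.48,-2.17) (3.36,0.80)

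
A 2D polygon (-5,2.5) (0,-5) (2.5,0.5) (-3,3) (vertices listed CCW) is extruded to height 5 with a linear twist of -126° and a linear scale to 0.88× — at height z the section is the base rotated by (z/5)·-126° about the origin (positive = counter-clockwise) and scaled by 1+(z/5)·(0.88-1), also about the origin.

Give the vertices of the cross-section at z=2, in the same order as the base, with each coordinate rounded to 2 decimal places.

t = z/height = 2/5 = 0.4
s = 1 + (scale-1)·z/height = 1 + (0.88-1)·2/5 = 0.952000
θ = twist·z/height = -126°·2/5 = -50.4000° = -0.879646 rad
cos θ = 0.637424, sin θ = -0.770513 (intermediates below are computed at full precision and shown rounded to 5 d.p.)
v1: (-5,2.5) → rotate → (-1.26084,5.44613) → ×s → (-1.20032,5.18471) → (-1.20,5.18)
v2: (0,-5) → rotate → (-3.85257,-3.18712) → ×s → (-3.66764,-3.03414) → (-3.67,-3.03)
v3: (2.5,0.5) → rotate → (1.97882,-1.60757) → ×s → (1.88383,-1.53041) → (1.88,-1.53)
v4: (-3,3) → rotate → (0.39927,4.22381) → ×s → (0.38010,4.02107) → (0.38,4.02)

Cross-section at z=2: (-1.20,5.18) (-3.67,-3.03) (1.88,-1.53) (0.38,4.02)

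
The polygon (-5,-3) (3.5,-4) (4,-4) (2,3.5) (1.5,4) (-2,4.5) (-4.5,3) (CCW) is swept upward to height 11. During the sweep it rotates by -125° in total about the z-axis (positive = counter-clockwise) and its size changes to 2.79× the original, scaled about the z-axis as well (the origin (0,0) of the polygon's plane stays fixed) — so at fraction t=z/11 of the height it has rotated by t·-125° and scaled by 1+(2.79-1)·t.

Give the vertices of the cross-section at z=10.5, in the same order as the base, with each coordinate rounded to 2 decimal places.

t = z/height = 10.5/11 = 0.954545
s = 1 + (scale-1)·z/height = 1 + (2.79-1)·10.5/11 = 2.708636
θ = twist·z/height = -125°·10.5/11 = -119.3182° = -2.082495 rad
cos θ = -0.489659, sin θ = -0.871914 (intermediates below are computed at full precision and shown rounded to 5 d.p.)
v1: (-5,-3) → rotate → (-0.16745,5.82855) → ×s → (-0.45355,15.78741) → (-0.45,15.79)
v2: (3.5,-4) → rotate → (-5.20146,-1.09306) → ×s → (-14.08887,-2.96071) → (-14.09,-2.96)
v3: (4,-4) → rotate → (-5.44629,-1.52902) → ×s → (-14.75203,-4.14156) → (-14.75,-4.14)
v4: (2,3.5) → rotate → (2.07238,-3.45763) → ×s → (5.61333,-9.36548) → (5.61,-9.37)
v5: (1.5,4) → rotate → (2.75317,-3.26651) → ×s → (7.45733,-8.84778) → (7.46,-8.85)
v6: (-2,4.5) → rotate → (4.90293,-0.45964) → ×s → (13.28026,-1.24499) → (13.28,-1.24)
v7: (-4.5,3) → rotate → (4.81921,2.45464) → ×s → (13.05348,6.64871) → (13.05,6.65)

Cross-section at z=10.5: (-0.45,15.79) (-14.09,-2.96) (-14.75,-4.14) (5.61,-9.37) (7.46,-8.85) (13.28,-1.24) (13.05,6.65)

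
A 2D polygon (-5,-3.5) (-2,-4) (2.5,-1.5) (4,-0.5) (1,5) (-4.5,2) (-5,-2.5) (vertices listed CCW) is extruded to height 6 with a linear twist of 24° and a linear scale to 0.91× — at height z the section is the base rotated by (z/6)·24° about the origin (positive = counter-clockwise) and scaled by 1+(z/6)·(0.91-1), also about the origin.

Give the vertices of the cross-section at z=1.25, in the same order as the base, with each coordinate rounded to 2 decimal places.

t = z/height = 1.25/6 = 0.208333
s = 1 + (scale-1)·z/height = 1 + (0.91-1)·1.25/6 = 0.981250
θ = twist·z/height = 24°·1.25/6 = 5.0000° = 0.087266 rad
cos θ = 0.996195, sin θ = 0.087156 (intermediates below are computed at full precision and shown rounded to 5 d.p.)
v1: (-5,-3.5) → rotate → (-4.67593,-3.92246) → ×s → (-4.58825,-3.84891) → (-4.59,-3.85)
v2: (-2,-4) → rotate → (-1.64377,-4.15909) → ×s → (-1.61295,-4.08111) → (-1.61,-4.08)
v3: (2.5,-1.5) → rotate → (2.62122,-1.27640) → ×s → (2.57207,-1.25247) → (2.57,-1.25)
v4: (4,-0.5) → rotate → (4.02836,-0.14947) → ×s → (3.95282,-0.14667) → (3.95,-0.15)
v5: (1,5) → rotate → (0.56042,5.06813) → ×s → (0.54991,4.97310) → (0.55,4.97)
v6: (-4.5,2) → rotate → (-4.65719,1.60019) → ×s → (-4.56987,1.57019) → (-4.57,1.57)
v7: (-5,-2.5) → rotate → (-4.76308,-2.92627) → ×s → (-4.67378,-2.87140) → (-4.67,-2.87)

Cross-section at z=1.25: (-4.59,-3.85) (-1.61,-4.08) (2.57,-1.25) (3.95,-0.15) (0.55,4.97) (-4.57,1.57) (-4.67,-2.87)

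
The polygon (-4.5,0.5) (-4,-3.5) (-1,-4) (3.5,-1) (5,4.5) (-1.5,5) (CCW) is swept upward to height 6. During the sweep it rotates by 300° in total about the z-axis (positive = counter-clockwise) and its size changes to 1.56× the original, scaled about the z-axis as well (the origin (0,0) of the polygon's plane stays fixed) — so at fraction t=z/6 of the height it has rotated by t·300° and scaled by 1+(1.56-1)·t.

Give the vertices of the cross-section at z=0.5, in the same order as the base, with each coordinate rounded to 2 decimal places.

t = z/height = 0.5/6 = 0.0833333
s = 1 + (scale-1)·z/height = 1 + (1.56-1)·0.5/6 = 1.046667
θ = twist·z/height = 300°·0.5/6 = 25.0000° = 0.436332 rad
cos θ = 0.906308, sin θ = 0.422618 (intermediates below are computed at full precision and shown rounded to 5 d.p.)
v1: (-4.5,0.5) → rotate → (-4.28969,-1.44863) → ×s → (-4.48988,-1.51623) → (-4.49,-1.52)
v2: (-4,-3.5) → rotate → (-2.14607,-4.86255) → ×s → (-2.24622,-5.08947) → (-2.25,-5.09)
v3: (-1,-4) → rotate → (0.78417,-4.04785) → ×s → (0.82076,-4.23675) → (0.82,-4.24)
v4: (3.5,-1) → rotate → (3.59470,0.57286) → ×s → (3.76245,0.59959) → (3.76,0.60)
v5: (5,4.5) → rotate → (2.62976,6.19148) → ×s → (2.75248,6.48041) → (2.75,6.48)
v6: (-1.5,5) → rotate → (-3.47255,3.89761) → ×s → (-3.63461,4.07950) → (-3.63,4.08)

Cross-section at z=0.5: (-4.49,-1.52) (-2.25,-5.09) (0.82,-4.24) (3.76,0.60) (2.75,6.48) (-3.63,4.08)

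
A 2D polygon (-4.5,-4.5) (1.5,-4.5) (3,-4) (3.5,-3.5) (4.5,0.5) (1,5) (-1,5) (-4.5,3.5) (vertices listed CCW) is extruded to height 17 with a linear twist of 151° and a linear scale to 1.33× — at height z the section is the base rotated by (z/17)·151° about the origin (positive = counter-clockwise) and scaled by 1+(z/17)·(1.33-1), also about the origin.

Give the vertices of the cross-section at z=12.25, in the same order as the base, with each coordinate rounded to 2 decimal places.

t = z/height = 12.25/17 = 0.720588
s = 1 + (scale-1)·z/height = 1 + (1.33-1)·12.25/17 = 1.237794
θ = twist·z/height = 151°·12.25/17 = 108.8088° = 1.899072 rad
cos θ = -0.322411, sin θ = 0.946600 (intermediates below are computed at full precision and shown rounded to 5 d.p.)
v1: (-4.5,-4.5) → rotate → (5.71055,-2.80885) → ×s → (7.06849,-3.47677) → (7.07,-3.48)
v2: (1.5,-4.5) → rotate → (3.77608,2.87075) → ×s → (4.67401,3.55340) → (4.67,3.55)
v3: (3,-4) → rotate → (2.81916,4.12944) → ×s → (3.48954,5.11140) → (3.49,5.11)
v4: (3.5,-3.5) → rotate → (2.18466,4.44154) → ×s → (2.70416,5.49771) → (2.70,5.50)
v5: (4.5,0.5) → rotate → (-1.92415,4.09849) → ×s → (-2.38170,5.07309) → (-2.38,5.07)
v6: (1,5) → rotate → (-5.05541,-0.66546) → ×s → (-6.25756,-0.82370) → (-6.26,-0.82)
v7: (-1,5) → rotate → (-4.41059,-2.55866) → ×s → (-5.45940,-3.16709) → (-5.46,-3.17)
v8: (-4.5,3.5) → rotate → (-1.86225,-5.38814) → ×s → (-2.30508,-6.66941) → (-2.31,-6.67)

Cross-section at z=12.25: (7.07,-3.48) (4.67,3.55) (3.49,5.11) (2.70,5.50) (-2.38,5.07) (-6.26,-0.82) (-5.46,-3.17) (-2.31,-6.67)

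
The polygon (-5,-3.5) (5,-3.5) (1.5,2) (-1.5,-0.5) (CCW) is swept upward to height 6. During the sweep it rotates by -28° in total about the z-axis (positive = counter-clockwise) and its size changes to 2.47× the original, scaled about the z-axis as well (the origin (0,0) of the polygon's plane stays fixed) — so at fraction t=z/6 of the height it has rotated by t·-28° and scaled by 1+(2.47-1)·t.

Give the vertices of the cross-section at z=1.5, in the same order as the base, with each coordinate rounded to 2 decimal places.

Cross-section at z=1.5: (-7.37,-3.92) (6.20,-5.58) (2.37,2.46) (-2.12,-0.43)

t = z/height = 1.5/6 = 0.25
s = 1 + (scale-1)·z/height = 1 + (2.47-1)·1.5/6 = 1.367500
θ = twist·z/height = -28°·1.5/6 = -7.0000° = -0.122173 rad
cos θ = 0.992546, sin θ = -0.121869 (intermediates below are computed at full precision and shown rounded to 5 d.p.)
v1: (-5,-3.5) → rotate → (-5.38927,-2.86456) → ×s → (-7.36983,-3.91729) → (-7.37,-3.92)
v2: (5,-3.5) → rotate → (4.53619,-4.08326) → ×s → (6.20324,-5.58386) → (6.20,-5.58)
v3: (1.5,2) → rotate → (1.73256,1.80229) → ×s → (2.36927,2.46463) → (2.37,2.46)
v4: (-1.5,-0.5) → rotate → (-1.54975,-0.31347) → ×s → (-2.11929,-0.42867) → (-2.12,-0.43)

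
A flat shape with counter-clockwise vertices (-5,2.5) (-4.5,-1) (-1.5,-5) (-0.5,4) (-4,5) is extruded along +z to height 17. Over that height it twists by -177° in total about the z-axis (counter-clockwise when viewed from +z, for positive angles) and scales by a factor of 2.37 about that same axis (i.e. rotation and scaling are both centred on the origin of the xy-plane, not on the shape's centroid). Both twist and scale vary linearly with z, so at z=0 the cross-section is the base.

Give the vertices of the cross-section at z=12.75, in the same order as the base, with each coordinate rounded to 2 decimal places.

t = z/height = 12.75/17 = 0.75
s = 1 + (scale-1)·z/height = 1 + (2.37-1)·12.75/17 = 2.027500
θ = twist·z/height = -177°·12.75/17 = -132.7500° = -2.316925 rad
cos θ = -0.678801, sin θ = -0.734323 (intermediates below are computed at full precision and shown rounded to 5 d.p.)
v1: (-5,2.5) → rotate → (5.22981,1.97461) → ×s → (10.60344,4.00352) → (10.60,4.00)
v2: (-4.5,-1) → rotate → (2.32028,3.98325) → ×s → (4.70437,8.07604) → (4.70,8.08)
v3: (-1.5,-5) → rotate → (-2.65341,4.49549) → ×s → (-5.37979,9.11460) → (-5.38,9.11)
v4: (-0.5,4) → rotate → (3.27669,-2.34804) → ×s → (6.64349,-4.76065) → (6.64,-4.76)
v5: (-4,5) → rotate → (6.38682,-0.45671) → ×s → (12.94927,-0.92599) → (12.95,-0.93)

Cross-section at z=12.75: (10.60,4.00) (4.70,8.08) (-5.38,9.11) (6.64,-4.76) (12.95,-0.93)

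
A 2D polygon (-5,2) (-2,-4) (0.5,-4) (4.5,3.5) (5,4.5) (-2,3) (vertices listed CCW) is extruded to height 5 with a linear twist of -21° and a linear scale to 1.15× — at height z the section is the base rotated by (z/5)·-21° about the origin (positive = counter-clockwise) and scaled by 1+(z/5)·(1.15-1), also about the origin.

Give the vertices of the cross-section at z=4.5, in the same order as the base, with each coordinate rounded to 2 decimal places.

t = z/height = 4.5/5 = 0.9
s = 1 + (scale-1)·z/height = 1 + (1.15-1)·4.5/5 = 1.135000
θ = twist·z/height = -21°·4.5/5 = -18.9000° = -0.329867 rad
cos θ = 0.946085, sin θ = -0.323917 (intermediates below are computed at full precision and shown rounded to 5 d.p.)
v1: (-5,2) → rotate → (-4.08259,3.51176) → ×s → (-4.63374,3.98585) → (-4.63,3.99)
v2: (-2,-4) → rotate → (-3.18784,-3.13651) → ×s → (-3.61820,-3.55993) → (-3.62,-3.56)
v3: (0.5,-4) → rotate → (-0.82263,-3.94630) → ×s → (-0.93368,-4.47905) → (-0.93,-4.48)
v4: (4.5,3.5) → rotate → (5.39110,1.85367) → ×s → (6.11889,2.10392) → (6.12,2.10)
v5: (5,4.5) → rotate → (6.18806,2.63780) → ×s → (7.02344,2.99390) → (7.02,2.99)
v6: (-2,3) → rotate → (-0.92042,3.48609) → ×s → (-1.04467,3.95671) → (-1.04,3.96)

Cross-section at z=4.5: (-4.63,3.99) (-3.62,-3.56) (-0.93,-4.48) (6.12,2.10) (7.02,2.99) (-1.04,3.96)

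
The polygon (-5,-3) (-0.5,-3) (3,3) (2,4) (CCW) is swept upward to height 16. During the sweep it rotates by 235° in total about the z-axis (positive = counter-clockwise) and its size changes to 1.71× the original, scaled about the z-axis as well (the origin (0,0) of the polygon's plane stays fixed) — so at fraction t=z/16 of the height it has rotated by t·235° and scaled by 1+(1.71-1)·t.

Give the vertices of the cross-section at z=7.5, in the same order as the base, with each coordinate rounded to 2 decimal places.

t = z/height = 7.5/16 = 0.46875
s = 1 + (scale-1)·z/height = 1 + (1.71-1)·7.5/16 = 1.332813
θ = twist·z/height = 235°·7.5/16 = 110.1563° = 1.922589 rad
cos θ = -0.344581, sin θ = 0.938756 (intermediates below are computed at full precision and shown rounded to 5 d.p.)
v1: (-5,-3) → rotate → (4.53918,-3.66004) → ×s → (6.04987,-4.87814) → (6.05,-4.88)
v2: (-0.5,-3) → rotate → (2.98856,0.56437) → ×s → (3.98319,0.75219) → (3.98,0.75)
v3: (3,3) → rotate → (-3.85001,1.78252) → ×s → (-5.13135,2.37577) → (-5.13,2.38)
v4: (2,4) → rotate → (-4.44419,0.49919) → ×s → (-5.92327,0.66532) → (-5.92,0.67)

Cross-section at z=7.5: (6.05,-4.88) (3.98,0.75) (-5.13,2.38) (-5.92,0.67)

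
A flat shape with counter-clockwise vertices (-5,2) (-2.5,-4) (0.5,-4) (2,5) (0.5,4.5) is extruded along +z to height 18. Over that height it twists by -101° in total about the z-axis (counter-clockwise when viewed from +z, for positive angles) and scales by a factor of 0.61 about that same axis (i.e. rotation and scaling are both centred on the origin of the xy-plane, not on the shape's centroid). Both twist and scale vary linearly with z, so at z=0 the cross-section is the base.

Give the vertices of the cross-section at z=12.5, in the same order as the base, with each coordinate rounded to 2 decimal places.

t = z/height = 12.5/18 = 0.694444
s = 1 + (scale-1)·z/height = 1 + (0.61-1)·12.5/18 = 0.729167
θ = twist·z/height = -101°·12.5/18 = -70.1389° = -1.224155 rad
cos θ = 0.339741, sin θ = -0.940519 (intermediates below are computed at full precision and shown rounded to 5 d.p.)
v1: (-5,2) → rotate → (0.18233,5.38208) → ×s → (0.13295,3.92443) → (0.13,3.92)
v2: (-2.5,-4) → rotate → (-4.61143,0.99233) → ×s → (-3.36250,0.72358) → (-3.36,0.72)
v3: (0.5,-4) → rotate → (-3.59221,-1.82922) → ×s → (-2.61932,-1.33381) → (-2.62,-1.33)
v4: (2,5) → rotate → (5.38208,-0.18233) → ×s → (3.92443,-0.13295) → (3.92,-0.13)
v5: (0.5,4.5) → rotate → (4.40221,1.05858) → ×s → (3.20994,0.77188) → (3.21,0.77)

Cross-section at z=12.5: (0.13,3.92) (-3.36,0.72) (-2.62,-1.33) (3.92,-0.13) (3.21,0.77)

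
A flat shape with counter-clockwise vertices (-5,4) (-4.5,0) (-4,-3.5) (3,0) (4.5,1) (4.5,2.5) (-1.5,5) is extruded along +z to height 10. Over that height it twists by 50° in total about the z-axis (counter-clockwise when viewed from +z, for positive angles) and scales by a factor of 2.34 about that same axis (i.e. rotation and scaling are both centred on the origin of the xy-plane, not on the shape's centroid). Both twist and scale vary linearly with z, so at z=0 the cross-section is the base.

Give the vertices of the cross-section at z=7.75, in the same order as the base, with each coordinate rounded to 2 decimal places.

t = z/height = 7.75/10 = 0.775
s = 1 + (scale-1)·z/height = 1 + (2.34-1)·7.75/10 = 2.038500
θ = twist·z/height = 50°·7.75/10 = 38.7500° = 0.676315 rad
cos θ = 0.779884, sin θ = 0.625923 (intermediates below are computed at full precision and shown rounded to 5 d.p.)
v1: (-5,4) → rotate → (-6.40312,-0.01008) → ×s → (-13.05275,-0.02055) → (-13.05,-0.02)
v2: (-4.5,0) → rotate → (-3.50948,-2.81666) → ×s → (-7.15408,-5.74175) → (-7.15,-5.74)
v3: (-4,-3.5) → rotate → (-0.92881,-5.23329) → ×s → (-1.89337,-10.66806) → (-1.89,-10.67)
v4: (3,0) → rotate → (2.33965,1.87777) → ×s → (4.76938,3.82783) → (4.77,3.83)
v5: (4.5,1) → rotate → (2.88356,3.59654) → ×s → (5.87813,7.33155) → (5.88,7.33)
v6: (4.5,2.5) → rotate → (1.94467,4.76637) → ×s → (3.96421,9.71624) → (3.96,9.72)
v7: (-1.5,5) → rotate → (-4.29944,2.96054) → ×s → (-8.76442,6.03506) → (-8.76,6.04)

Cross-section at z=7.75: (-13.05,-0.02) (-7.15,-5.74) (-1.89,-10.67) (4.77,3.83) (5.88,7.33) (3.96,9.72) (-8.76,6.04)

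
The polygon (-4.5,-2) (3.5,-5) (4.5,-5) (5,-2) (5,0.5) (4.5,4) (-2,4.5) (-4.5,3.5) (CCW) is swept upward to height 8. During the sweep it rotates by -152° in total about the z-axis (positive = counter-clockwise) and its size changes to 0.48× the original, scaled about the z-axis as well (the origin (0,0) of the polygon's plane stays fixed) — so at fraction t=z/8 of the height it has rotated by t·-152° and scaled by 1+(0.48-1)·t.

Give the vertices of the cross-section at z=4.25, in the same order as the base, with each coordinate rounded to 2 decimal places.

Cross-section at z=4.25: (-1.95,2.98) (-3.16,-3.08) (-3.05,-3.80) (-0.85,-3.80) (0.94,-3.51) (3.38,-2.75) (2.98,1.95) (1.98,3.62)

t = z/height = 4.25/8 = 0.53125
s = 1 + (scale-1)·z/height = 1 + (0.48-1)·4.25/8 = 0.723750
θ = twist·z/height = -152°·4.25/8 = -80.7500° = -1.409353 rad
cos θ = 0.160743, sin θ = -0.986996 (intermediates below are computed at full precision and shown rounded to 5 d.p.)
v1: (-4.5,-2) → rotate → (-2.69733,4.12000) → ×s → (-1.95220,2.98185) → (-1.95,2.98)
v2: (3.5,-5) → rotate → (-4.37238,-4.25820) → ×s → (-3.16451,-3.08187) → (-3.16,-3.08)
v3: (4.5,-5) → rotate → (-4.21164,-5.24520) → ×s → (-3.04817,-3.79621) → (-3.05,-3.80)
v4: (5,-2) → rotate → (-1.17028,-5.25647) → ×s → (-0.84699,-3.80437) → (-0.85,-3.80)
v5: (5,0.5) → rotate → (1.29721,-4.85461) → ×s → (0.93886,-3.51352) → (0.94,-3.51)
v6: (4.5,4) → rotate → (4.67133,-3.79851) → ×s → (3.38087,-2.74917) → (3.38,-2.75)
v7: (-2,4.5) → rotate → (4.12000,2.69733) → ×s → (2.98185,1.95220) → (2.98,1.95)
v8: (-4.5,3.5) → rotate → (2.73115,5.00408) → ×s → (1.97667,3.62170) → (1.98,3.62)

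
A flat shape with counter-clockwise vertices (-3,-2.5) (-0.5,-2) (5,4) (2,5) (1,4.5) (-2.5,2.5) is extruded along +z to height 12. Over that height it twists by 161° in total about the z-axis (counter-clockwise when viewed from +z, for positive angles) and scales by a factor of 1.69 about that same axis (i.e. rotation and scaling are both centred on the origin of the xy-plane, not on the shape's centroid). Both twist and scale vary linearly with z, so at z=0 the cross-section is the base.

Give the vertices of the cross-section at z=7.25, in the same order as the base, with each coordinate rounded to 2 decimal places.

t = z/height = 7.25/12 = 0.604167
s = 1 + (scale-1)·z/height = 1 + (1.69-1)·7.25/12 = 1.416875
θ = twist·z/height = 161°·7.25/12 = 97.2708° = 1.697696 rad
cos θ = -0.126560, sin θ = 0.991959 (intermediates below are computed at full precision and shown rounded to 5 d.p.)
v1: (-3,-2.5) → rotate → (2.85958,-2.65948) → ×s → (4.05166,-3.76815) → (4.05,-3.77)
v2: (-0.5,-2) → rotate → (2.04720,-0.24286) → ×s → (2.90062,-0.34410) → (2.90,-0.34)
v3: (5,4) → rotate → (-4.60063,4.45356) → ×s → (-6.51852,6.31013) → (-6.52,6.31)
v4: (2,5) → rotate → (-5.21291,1.35112) → ×s → (-7.38605,1.91437) → (-7.39,1.91)
v5: (1,4.5) → rotate → (-4.59038,0.42244) → ×s → (-6.50399,0.59855) → (-6.50,0.60)
v6: (-2.5,2.5) → rotate → (-2.16350,-2.79630) → ×s → (-3.06541,-3.96200) → (-3.07,-3.96)

Cross-section at z=7.25: (4.05,-3.77) (2.90,-0.34) (-6.52,6.31) (-7.39,1.91) (-6.50,0.60) (-3.07,-3.96)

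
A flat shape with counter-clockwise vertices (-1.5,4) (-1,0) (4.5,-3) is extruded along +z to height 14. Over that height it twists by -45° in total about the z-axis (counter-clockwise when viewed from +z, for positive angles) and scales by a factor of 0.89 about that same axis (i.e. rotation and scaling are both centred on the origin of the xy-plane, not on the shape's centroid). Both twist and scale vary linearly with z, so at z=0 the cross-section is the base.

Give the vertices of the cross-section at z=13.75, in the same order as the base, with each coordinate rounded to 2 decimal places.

Cross-section at z=13.75: (1.53,3.49) (-0.64,0.62) (1.01,-4.72)

t = z/height = 13.75/14 = 0.982143
s = 1 + (scale-1)·z/height = 1 + (0.89-1)·13.75/14 = 0.891964
θ = twist·z/height = -45°·13.75/14 = -44.1964° = -0.771373 rad
cos θ = 0.716954, sin θ = -0.697120 (intermediates below are computed at full precision and shown rounded to 5 d.p.)
v1: (-1.5,4) → rotate → (1.71305,3.91350) → ×s → (1.52798,3.49070) → (1.53,3.49)
v2: (-1,0) → rotate → (-0.71695,0.69712) → ×s → (-0.63950,0.62181) → (-0.64,0.62)
v3: (4.5,-3) → rotate → (1.13493,-5.28790) → ×s → (1.01232,-4.71662) → (1.01,-4.72)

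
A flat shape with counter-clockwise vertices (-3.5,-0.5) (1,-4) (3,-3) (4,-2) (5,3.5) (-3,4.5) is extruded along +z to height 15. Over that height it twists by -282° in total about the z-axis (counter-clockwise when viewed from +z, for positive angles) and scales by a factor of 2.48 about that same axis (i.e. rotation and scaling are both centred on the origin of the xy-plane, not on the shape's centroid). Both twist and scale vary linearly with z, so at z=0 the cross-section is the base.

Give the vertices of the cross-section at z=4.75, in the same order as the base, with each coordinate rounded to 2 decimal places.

t = z/height = 4.75/15 = 0.316667
s = 1 + (scale-1)·z/height = 1 + (2.48-1)·4.75/15 = 1.468667
θ = twist·z/height = -282°·4.75/15 = -89.3000° = -1.558579 rad
cos θ = 0.012217, sin θ = -0.999925 (intermediates below are computed at full precision and shown rounded to 5 d.p.)
v1: (-3.5,-0.5) → rotate → (-0.54272,3.49363) → ×s → (-0.79708,5.13098) → (-0.80,5.13)
v2: (1,-4) → rotate → (-3.98748,-1.04879) → ×s → (-5.85629,-1.54033) → (-5.86,-1.54)
v3: (3,-3) → rotate → (-2.96313,-3.03643) → ×s → (-4.35184,-4.45950) → (-4.35,-4.46)
v4: (4,-2) → rotate → (-1.95098,-4.02414) → ×s → (-2.86534,-5.91011) → (-2.87,-5.91)
v5: (5,3.5) → rotate → (3.56082,-4.95687) → ×s → (5.22966,-7.27999) → (5.23,-7.28)
v6: (-3,4.5) → rotate → (4.46301,3.05475) → ×s → (6.55468,4.48641) → (6.55,4.49)

Cross-section at z=4.75: (-0.80,5.13) (-5.86,-1.54) (-4.35,-4.46) (-2.87,-5.91) (5.23,-7.28) (6.55,4.49)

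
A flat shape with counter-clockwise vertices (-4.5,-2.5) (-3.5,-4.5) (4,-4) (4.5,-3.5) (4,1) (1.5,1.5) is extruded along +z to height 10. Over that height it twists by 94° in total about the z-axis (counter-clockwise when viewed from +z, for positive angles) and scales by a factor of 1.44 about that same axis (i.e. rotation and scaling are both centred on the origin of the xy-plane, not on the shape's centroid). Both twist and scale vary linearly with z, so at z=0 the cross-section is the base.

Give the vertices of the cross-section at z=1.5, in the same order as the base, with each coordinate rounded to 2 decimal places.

t = z/height = 1.5/10 = 0.15
s = 1 + (scale-1)·z/height = 1 + (1.44-1)·1.5/10 = 1.066000
θ = twist·z/height = 94°·1.5/10 = 14.1000° = 0.246091 rad
cos θ = 0.969872, sin θ = 0.243615 (intermediates below are computed at full precision and shown rounded to 5 d.p.)
v1: (-4.5,-2.5) → rotate → (-3.75539,-3.52095) → ×s → (-4.00324,-3.75333) → (-4.00,-3.75)
v2: (-3.5,-4.5) → rotate → (-2.29828,-5.21708) → ×s → (-2.44997,-5.56140) → (-2.45,-5.56)
v3: (4,-4) → rotate → (4.85395,-2.90503) → ×s → (5.17431,-3.09676) → (5.17,-3.10)
v4: (4.5,-3.5) → rotate → (5.21708,-2.29828) → ×s → (5.56140,-2.44997) → (5.56,-2.45)
v5: (4,1) → rotate → (3.63587,1.94433) → ×s → (3.87584,2.07266) → (3.88,2.07)
v6: (1.5,1.5) → rotate → (1.08939,1.82023) → ×s → (1.16128,1.94037) → (1.16,1.94)

Cross-section at z=1.5: (-4.00,-3.75) (-2.45,-5.56) (5.17,-3.10) (5.56,-2.45) (3.88,2.07) (1.16,1.94)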